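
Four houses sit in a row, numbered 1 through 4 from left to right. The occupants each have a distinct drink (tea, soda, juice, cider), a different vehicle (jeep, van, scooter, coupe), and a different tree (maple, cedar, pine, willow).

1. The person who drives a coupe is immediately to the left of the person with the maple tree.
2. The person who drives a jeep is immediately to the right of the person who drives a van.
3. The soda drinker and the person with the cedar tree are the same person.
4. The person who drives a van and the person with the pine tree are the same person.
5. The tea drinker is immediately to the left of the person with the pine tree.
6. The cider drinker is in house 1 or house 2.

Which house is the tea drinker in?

2

The cider drinker is narrowed to house 1 or 2; consider each.
Placing it in house 2 leads to a contradiction, so it's in house 1.
Clue 5: the person with the pine tree is in house 3.
The only drink still possible for house 2 is tea.
That leaves willow as the tree for house 1.
Clue 3: the soda drinker is in house 4.
Clue 3: the person with the cedar tree is in house 4.
By clue 4, the person who drives a van is in house 3.
House 3's drink must be juice (nothing else left).
So house 1 gets coupe for vehicle.
House 2's vehicle must be scooter (nothing else left).
That leaves jeep as the vehicle for house 4.
That leaves maple as the tree for house 2.
So: house 1 = cider/coupe/willow, house 2 = tea/scooter/maple, house 3 = juice/van/pine, house 4 = soda/jeep/cedar.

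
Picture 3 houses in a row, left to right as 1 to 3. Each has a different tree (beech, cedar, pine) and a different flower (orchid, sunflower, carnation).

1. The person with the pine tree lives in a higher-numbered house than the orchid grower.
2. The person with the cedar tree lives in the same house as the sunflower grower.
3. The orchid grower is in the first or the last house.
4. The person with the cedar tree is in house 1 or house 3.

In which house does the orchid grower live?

From clue 3, the orchid grower must be in house 1.
By clue 2, the person with the cedar tree is in house 3.
Clue 2 places the sunflower grower in house 3.
So house 1 gets beech for tree.
So house 2 gets pine for tree.
That leaves carnation as the flower for house 2.
So: house 1 = beech/orchid, house 2 = pine/carnation, house 3 = cedar/sunflower.

1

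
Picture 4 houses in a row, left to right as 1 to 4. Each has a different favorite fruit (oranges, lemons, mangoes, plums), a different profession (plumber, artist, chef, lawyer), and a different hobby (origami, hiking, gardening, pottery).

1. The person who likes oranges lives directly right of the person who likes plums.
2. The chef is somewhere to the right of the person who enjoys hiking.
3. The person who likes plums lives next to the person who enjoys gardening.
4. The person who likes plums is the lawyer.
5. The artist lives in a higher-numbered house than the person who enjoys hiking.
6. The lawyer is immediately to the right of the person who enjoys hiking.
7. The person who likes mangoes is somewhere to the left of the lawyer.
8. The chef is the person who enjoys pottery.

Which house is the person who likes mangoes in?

1

The only profession still possible for house 1 is plumber.
The person who likes mangoes is narrowed to house 1 or 2; consider each.
Placing it in house 2 leads to a contradiction, so it's in house 1.
The person who likes oranges is narrowed to house 3 or 4; consider each.
Placing it in house 4 leads to a contradiction, so it's in house 3.
By clue 1, the person who likes plums is in house 2.
By clue 4, the lawyer is in house 2.
Clue 6 places the person who enjoys hiking in house 1.
That leaves lemons as the favorite fruit for house 4.
So house 3 gets gardening for hobby.
By clue 8, the chef is in house 4.
Clue 8 places the person who enjoys pottery in house 4.
That leaves artist as the profession for house 3.
House 2's hobby must be origami (nothing else left).
So: house 1 = mangoes/plumber/hiking, house 2 = plums/lawyer/origami, house 3 = oranges/artist/gardening, house 4 = lemons/chef/pottery.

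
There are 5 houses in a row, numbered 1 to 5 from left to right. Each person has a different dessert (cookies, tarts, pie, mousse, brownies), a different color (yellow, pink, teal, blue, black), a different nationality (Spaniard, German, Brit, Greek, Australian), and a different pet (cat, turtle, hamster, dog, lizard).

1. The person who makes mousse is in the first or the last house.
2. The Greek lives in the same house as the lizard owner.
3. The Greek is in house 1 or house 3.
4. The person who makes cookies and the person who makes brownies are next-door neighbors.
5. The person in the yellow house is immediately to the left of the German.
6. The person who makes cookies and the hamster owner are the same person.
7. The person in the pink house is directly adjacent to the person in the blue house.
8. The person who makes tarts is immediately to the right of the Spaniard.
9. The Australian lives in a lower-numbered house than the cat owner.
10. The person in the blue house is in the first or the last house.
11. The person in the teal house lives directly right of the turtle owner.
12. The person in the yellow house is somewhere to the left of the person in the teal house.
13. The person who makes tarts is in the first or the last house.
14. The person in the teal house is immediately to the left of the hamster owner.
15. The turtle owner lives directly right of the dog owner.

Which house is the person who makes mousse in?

Clue 13: the person who makes tarts is in house 5.
The only dessert still possible for house 1 is mousse.
The Spaniard is in house 4 (clue 8).
The person in the teal house is in house 3 (clue 14).
The hamster owner is in house 4 (clue 14).
House 5 pet: only cat fits.
By clue 6, the person who makes cookies is in house 4.
Clue 11: the turtle owner is in house 2.
The dog owner is in house 1 (clue 15).
House 5's nationality must be Brit (nothing else left).
So house 3 gets lizard for pet.
From clue 2, the Greek must be in house 3.
Clue 4: the person who makes brownies is in house 3.
The only dessert still possible for house 2 is pie.
So house 1 gets Australian for nationality.
House 2's nationality must be German (nothing else left).
The person in the yellow house is in house 1 (clue 5).
House 5's color must be blue (nothing else left).
By clue 7, the person in the pink house is in house 4.
So house 2 gets black for color.
So: house 1 = mousse/yellow/Australian/dog, house 2 = pie/black/German/turtle, house 3 = brownies/teal/Greek/lizard, house 4 = cookies/pink/Spaniard/hamster, house 5 = tarts/blue/Brit/cat.

1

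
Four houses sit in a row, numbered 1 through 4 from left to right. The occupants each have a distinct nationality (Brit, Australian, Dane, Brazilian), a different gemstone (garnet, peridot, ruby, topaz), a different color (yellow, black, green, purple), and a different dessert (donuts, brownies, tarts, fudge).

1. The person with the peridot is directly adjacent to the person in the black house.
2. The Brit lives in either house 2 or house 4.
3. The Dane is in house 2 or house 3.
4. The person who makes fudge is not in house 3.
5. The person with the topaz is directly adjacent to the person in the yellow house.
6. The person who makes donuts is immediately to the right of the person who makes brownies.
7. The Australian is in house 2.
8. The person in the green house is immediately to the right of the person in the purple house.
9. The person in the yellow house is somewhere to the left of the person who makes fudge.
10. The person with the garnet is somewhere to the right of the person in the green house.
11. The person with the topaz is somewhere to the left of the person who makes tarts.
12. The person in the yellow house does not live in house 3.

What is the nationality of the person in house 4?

Brit

Clue 7 places the Australian in house 2.
That leaves Brazilian as the nationality for house 1.
The only nationality still possible for house 3 is Dane.
House 4 nationality: only Brit fits.
House 4's color must be black (nothing else left).
That leaves brownies as the dessert for house 1.
Clue 1: the person with the peridot is in house 3.
From clue 6, the person who makes donuts must be in house 2.
So house 3 gets green for color.
House 3 dessert: only tarts fits.
House 4 dessert: only fudge fits.
Clue 8: the person in the purple house is in house 2.
That leaves garnet as the gemstone for house 4.
House 1's color must be yellow (nothing else left).
Clue 5: the person with the topaz is in house 2.
That leaves ruby as the gemstone for house 1.
So: house 1 = Brazilian/ruby/yellow/brownies, house 2 = Australian/topaz/purple/donuts, house 3 = Dane/peridot/green/tarts, house 4 = Brit/garnet/black/fudge.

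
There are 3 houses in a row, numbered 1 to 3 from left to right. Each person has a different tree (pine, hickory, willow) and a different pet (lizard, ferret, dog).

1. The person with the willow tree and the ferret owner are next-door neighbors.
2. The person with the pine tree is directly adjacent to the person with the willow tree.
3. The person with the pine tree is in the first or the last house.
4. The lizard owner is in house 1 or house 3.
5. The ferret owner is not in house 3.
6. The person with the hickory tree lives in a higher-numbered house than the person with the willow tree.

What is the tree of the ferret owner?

From clue 2, the person with the willow tree must be in house 2.
From clue 6, the person with the hickory tree must be in house 3.
The only tree still possible for house 1 is pine.
From clue 1, the ferret owner must be in house 1.
House 2 pet: only dog fits.
The only pet still possible for house 3 is lizard.
So: house 1 = pine/ferret, house 2 = willow/dog, house 3 = hickory/lizard.

pine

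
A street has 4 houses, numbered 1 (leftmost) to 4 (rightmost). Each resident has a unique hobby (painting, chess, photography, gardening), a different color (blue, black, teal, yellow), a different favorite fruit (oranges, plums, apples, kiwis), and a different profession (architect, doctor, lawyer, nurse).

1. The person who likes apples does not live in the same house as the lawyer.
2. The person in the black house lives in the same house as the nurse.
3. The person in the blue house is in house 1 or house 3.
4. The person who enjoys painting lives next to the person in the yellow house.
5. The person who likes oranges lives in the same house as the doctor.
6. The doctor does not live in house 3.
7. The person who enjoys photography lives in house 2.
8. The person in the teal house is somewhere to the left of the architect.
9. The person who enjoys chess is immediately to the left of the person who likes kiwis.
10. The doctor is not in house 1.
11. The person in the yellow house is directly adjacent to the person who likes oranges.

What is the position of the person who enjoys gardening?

1

Clue 7: the person who enjoys photography is in house 2.
By clue 11, the person in the yellow house is in house 3.
That leaves black as the color for house 4.
Clue 2: the nurse is in house 4.
Clue 4 places the person who enjoys painting in house 4.
So house 1 gets blue for color.
The only color still possible for house 2 is teal.
So house 1 gets lawyer for profession.
The only profession still possible for house 3 is architect.
The person who likes oranges is in house 2 (clue 5).
That leaves plums as the favorite fruit for house 1.
The only favorite fruit still possible for house 3 is apples.
The only favorite fruit still possible for house 4 is kiwis.
That leaves doctor as the profession for house 2.
By clue 9, the person who enjoys chess is in house 3.
So house 1 gets gardening for hobby.
So: house 1 = gardening/blue/plums/lawyer, house 2 = photography/teal/oranges/doctor, house 3 = chess/yellow/apples/architect, house 4 = painting/black/kiwis/nurse.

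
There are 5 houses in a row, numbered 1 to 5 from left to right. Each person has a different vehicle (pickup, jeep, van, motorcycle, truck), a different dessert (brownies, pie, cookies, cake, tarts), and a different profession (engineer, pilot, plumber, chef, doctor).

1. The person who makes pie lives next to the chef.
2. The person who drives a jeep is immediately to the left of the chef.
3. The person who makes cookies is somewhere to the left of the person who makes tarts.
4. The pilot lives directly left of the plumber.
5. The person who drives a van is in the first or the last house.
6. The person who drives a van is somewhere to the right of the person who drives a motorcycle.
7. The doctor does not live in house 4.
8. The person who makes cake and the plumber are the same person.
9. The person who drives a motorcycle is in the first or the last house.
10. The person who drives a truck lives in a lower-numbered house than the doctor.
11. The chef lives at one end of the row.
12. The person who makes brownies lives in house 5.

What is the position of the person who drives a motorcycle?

By clue 6, the person who drives a van is in house 5.
The person who drives a motorcycle is in house 1 (clue 9).
Clue 11 places the chef in house 5.
By clue 12, the person who makes brownies is in house 5.
By clue 1, the person who makes pie is in house 4.
Clue 2 places the person who drives a jeep in house 4.
The person who drives a truck is in house 2 (clue 10).
The doctor is in house 3 (clue 10).
That leaves pickup as the vehicle for house 3.
House 1 dessert: only cookies fits.
The pilot is in house 1 (clue 4).
The plumber is in house 2 (clue 4).
The person who makes cake is in house 2 (clue 8).
That leaves tarts as the dessert for house 3.
House 4's profession must be engineer (nothing else left).
So: house 1 = motorcycle/cookies/pilot, house 2 = truck/cake/plumber, house 3 = pickup/tarts/doctor, house 4 = jeep/pie/engineer, house 5 = van/brownies/chef.

1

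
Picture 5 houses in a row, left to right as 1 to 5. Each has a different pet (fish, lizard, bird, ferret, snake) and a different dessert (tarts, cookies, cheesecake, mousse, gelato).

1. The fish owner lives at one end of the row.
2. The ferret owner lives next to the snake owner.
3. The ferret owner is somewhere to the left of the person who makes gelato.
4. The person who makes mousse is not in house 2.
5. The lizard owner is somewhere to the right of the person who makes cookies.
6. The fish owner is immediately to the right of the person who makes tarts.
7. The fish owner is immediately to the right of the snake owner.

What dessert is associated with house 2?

From clue 6, the fish owner must be in house 5.
Clue 6 places the person who makes tarts in house 4.
The snake owner is in house 4 (clue 7).
The ferret owner is in house 3 (clue 2).
The person who makes gelato is in house 5 (clue 3).
So house 1 gets bird for pet.
So house 2 gets lizard for pet.
Clue 5 places the person who makes cookies in house 1.
That leaves cheesecake as the dessert for house 2.
So house 3 gets mousse for dessert.
So: house 1 = bird/cookies, house 2 = lizard/cheesecake, house 3 = ferret/mousse, house 4 = snake/tarts, house 5 = fish/gelato.

cheesecake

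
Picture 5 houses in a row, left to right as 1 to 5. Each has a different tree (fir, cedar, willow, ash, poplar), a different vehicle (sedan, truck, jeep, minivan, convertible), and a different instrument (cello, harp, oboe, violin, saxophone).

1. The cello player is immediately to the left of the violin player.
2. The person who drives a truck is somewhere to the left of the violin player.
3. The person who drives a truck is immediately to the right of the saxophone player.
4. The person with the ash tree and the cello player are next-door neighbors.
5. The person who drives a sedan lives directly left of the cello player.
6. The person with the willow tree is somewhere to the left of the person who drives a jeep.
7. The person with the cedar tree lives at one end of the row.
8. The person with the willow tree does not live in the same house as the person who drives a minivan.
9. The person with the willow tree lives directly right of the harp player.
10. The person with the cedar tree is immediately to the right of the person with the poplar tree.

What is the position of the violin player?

From clue 10, the person with the cedar tree must be in house 5.
Clue 10: the person with the poplar tree is in house 4.
The person with the willow tree is narrowed to house 2 or 3; consider each.
Placing it in house 3 leads to a contradiction, so it's in house 2.
The harp player is in house 1 (clue 9).
That leaves convertible as the vehicle for house 2.
From clue 2, the violin player must be in house 5.
The cello player is in house 4 (clue 1).
Clue 4: the person with the ash tree is in house 3.
Clue 5 places the person who drives a sedan in house 3.
That leaves fir as the tree for house 1.
That leaves minivan as the vehicle for house 1.
So house 4 gets truck for vehicle.
That leaves jeep as the vehicle for house 5.
The saxophone player is in house 3 (clue 3).
House 2's instrument must be oboe (nothing else left).
So: house 1 = fir/minivan/harp, house 2 = willow/convertible/oboe, house 3 = ash/sedan/saxophone, house 4 = poplar/truck/cello, house 5 = cedar/jeep/violin.

5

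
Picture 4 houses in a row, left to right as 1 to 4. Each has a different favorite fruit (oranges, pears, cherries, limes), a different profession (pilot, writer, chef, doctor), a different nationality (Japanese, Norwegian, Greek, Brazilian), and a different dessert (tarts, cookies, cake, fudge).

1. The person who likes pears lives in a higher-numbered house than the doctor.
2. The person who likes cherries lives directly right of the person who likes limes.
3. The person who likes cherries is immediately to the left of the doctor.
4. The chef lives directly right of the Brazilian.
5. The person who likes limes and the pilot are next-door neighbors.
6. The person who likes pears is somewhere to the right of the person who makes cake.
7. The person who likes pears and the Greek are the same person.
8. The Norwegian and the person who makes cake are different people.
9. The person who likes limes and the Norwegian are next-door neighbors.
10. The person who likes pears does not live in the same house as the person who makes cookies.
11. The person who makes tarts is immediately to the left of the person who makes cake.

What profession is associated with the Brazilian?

doctor

Clue 3: the person who likes cherries is in house 2.
Clue 3 places the doctor in house 3.
The person who likes pears is in house 4 (clue 1).
Clue 2: the person who likes limes is in house 1.
From clue 5, the pilot must be in house 2.
By clue 7, the Greek is in house 4.
By clue 9, the Norwegian is in house 2.
That leaves oranges as the favorite fruit for house 3.
So house 1 gets writer for profession.
So house 4 gets chef for profession.
That leaves fudge as the dessert for house 4.
Clue 4: the Brazilian is in house 3.
Clue 8 places the person who makes cake in house 3.
Clue 11 places the person who makes tarts in house 2.
The only nationality still possible for house 1 is Japanese.
The only dessert still possible for house 1 is cookies.
So: house 1 = limes/writer/Japanese/cookies, house 2 = cherries/pilot/Norwegian/tarts, house 3 = oranges/doctor/Brazilian/cake, house 4 = pears/chef/Greek/fudge.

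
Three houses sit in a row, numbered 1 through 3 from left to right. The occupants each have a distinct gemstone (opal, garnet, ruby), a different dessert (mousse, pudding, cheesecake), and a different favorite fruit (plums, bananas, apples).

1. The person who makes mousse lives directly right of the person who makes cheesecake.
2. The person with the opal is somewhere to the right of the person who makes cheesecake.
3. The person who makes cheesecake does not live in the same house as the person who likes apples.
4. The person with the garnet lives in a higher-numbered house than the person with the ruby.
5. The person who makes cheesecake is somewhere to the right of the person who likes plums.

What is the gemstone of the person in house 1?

ruby

From clue 5, the person who makes cheesecake must be in house 2.
Clue 5: the person who likes plums is in house 1.
House 1's gemstone must be ruby (nothing else left).
House 1 dessert: only pudding fits.
House 3 dessert: only mousse fits.
Clue 2: the person with the opal is in house 3.
By clue 3, the person who likes apples is in house 3.
So house 2 gets garnet for gemstone.
House 2 favorite fruit: only bananas fits.
So: house 1 = ruby/pudding/plums, house 2 = garnet/cheesecake/bananas, house 3 = opal/mousse/apples.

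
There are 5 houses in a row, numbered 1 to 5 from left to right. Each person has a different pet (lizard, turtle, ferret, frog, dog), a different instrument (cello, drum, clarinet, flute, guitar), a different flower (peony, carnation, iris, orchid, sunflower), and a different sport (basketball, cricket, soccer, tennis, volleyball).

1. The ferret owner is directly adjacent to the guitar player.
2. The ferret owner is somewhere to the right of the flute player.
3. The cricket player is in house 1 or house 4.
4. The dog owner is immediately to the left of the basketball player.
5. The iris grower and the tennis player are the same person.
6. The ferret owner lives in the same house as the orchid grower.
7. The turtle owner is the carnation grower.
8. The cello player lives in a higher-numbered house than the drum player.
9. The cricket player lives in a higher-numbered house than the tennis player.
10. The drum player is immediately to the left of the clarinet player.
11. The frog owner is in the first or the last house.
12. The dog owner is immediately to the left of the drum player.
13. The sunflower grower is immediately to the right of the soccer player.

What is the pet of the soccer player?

The cricket player is in house 4 (clue 9).
So house 5 gets volleyball for sport.
The dog owner is narrowed to house 1 or 2; consider each.
Placing it in house 2 leads to a contradiction, so it's in house 1.
By clue 4, the basketball player is in house 2.
Clue 12: the drum player is in house 2.
From clue 10, the clarinet player must be in house 3.
House 5's pet must be frog (nothing else left).
By clue 2, the flute player is in house 1.
So house 5 gets peony for flower.
House 1 flower: only iris fits.
Clue 5: the tennis player is in house 1.
So house 3 gets soccer for sport.
By clue 13, the sunflower grower is in house 4.
House 2 flower: only carnation fits.
House 3's flower must be orchid (nothing else left).
Clue 6: the ferret owner is in house 3.
Clue 7: the turtle owner is in house 2.
So house 4 gets lizard for pet.
Clue 1 places the guitar player in house 4.
House 5 instrument: only cello fits.
So: house 1 = dog/flute/iris/tennis, house 2 = turtle/drum/carnation/basketball, house 3 = ferret/clarinet/orchid/soccer, house 4 = lizard/guitar/sunflower/cricket, house 5 = frog/cello/peony/volleyball.

ferret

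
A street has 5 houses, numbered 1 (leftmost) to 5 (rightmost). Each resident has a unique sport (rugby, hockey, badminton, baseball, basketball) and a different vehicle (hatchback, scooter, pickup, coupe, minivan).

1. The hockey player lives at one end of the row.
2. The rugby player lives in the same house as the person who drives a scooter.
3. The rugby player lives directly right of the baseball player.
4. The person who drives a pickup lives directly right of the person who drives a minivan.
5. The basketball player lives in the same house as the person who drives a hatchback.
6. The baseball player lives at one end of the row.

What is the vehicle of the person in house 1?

Clue 6: the baseball player is in house 1.
By clue 3, the rugby player is in house 2.
That leaves hockey as the sport for house 5.
Clue 2: the person who drives a scooter is in house 2.
The only vehicle still possible for house 1 is coupe.
So house 5 gets pickup for vehicle.
Clue 4 places the person who drives a minivan in house 4.
That leaves hatchback as the vehicle for house 3.
From clue 5, the basketball player must be in house 3.
That leaves badminton as the sport for house 4.
So: house 1 = baseball/coupe, house 2 = rugby/scooter, house 3 = basketball/hatchback, house 4 = badminton/minivan, house 5 = hockey/pickup.

coupe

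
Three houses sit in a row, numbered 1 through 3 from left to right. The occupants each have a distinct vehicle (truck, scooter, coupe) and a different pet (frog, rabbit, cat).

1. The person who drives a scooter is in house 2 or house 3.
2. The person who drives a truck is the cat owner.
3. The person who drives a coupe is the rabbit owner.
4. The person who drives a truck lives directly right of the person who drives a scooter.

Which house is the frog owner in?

2

By clue 4, the person who drives a truck is in house 3.
From clue 4, the person who drives a scooter must be in house 2.
House 1 vehicle: only coupe fits.
The cat owner is in house 3 (clue 2).
By clue 3, the rabbit owner is in house 1.
House 2 pet: only frog fits.
So: house 1 = coupe/rabbit, house 2 = scooter/frog, house 3 = truck/cat.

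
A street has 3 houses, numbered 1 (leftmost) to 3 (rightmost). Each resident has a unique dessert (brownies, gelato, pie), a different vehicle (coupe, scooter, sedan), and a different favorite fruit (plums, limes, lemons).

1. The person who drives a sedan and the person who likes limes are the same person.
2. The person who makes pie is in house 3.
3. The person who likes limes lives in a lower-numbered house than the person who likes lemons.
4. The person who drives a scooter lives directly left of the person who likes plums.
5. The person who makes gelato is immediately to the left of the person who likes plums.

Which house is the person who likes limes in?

1

The person who makes pie is in house 3 (clue 2).
House 1's favorite fruit must be limes (nothing else left).
Clue 1: the person who drives a sedan is in house 1.
The only vehicle still possible for house 3 is coupe.
Clue 4: the person who likes plums is in house 3.
The person who makes gelato is in house 2 (clue 5).
That leaves brownies as the dessert for house 1.
So house 2 gets scooter for vehicle.
House 2's favorite fruit must be lemons (nothing else left).
So: house 1 = brownies/sedan/limes, house 2 = gelato/scooter/lemons, house 3 = pie/coupe/plums.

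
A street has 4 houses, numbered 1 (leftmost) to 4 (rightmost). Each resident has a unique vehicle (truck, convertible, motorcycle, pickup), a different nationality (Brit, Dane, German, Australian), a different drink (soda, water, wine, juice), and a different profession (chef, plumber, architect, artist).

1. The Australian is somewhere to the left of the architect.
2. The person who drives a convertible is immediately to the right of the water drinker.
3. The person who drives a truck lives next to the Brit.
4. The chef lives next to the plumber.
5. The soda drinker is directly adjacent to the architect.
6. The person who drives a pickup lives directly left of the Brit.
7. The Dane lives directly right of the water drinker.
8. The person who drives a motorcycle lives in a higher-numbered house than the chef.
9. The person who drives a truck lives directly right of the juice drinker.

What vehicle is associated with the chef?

pickup

So house 1 gets pickup for vehicle.
From clue 6, the Brit must be in house 2.
Clue 3 places the person who drives a truck in house 3.
Clue 9 places the juice drinker in house 2.
The person who drives a convertible is in house 4 (clue 2).
From clue 7, the Dane must be in house 4.
The only vehicle still possible for house 2 is motorcycle.
The only drink still possible for house 3 is water.
The chef is in house 1 (clue 8).
Clue 1 places the Australian in house 1.
Clue 4: the plumber is in house 2.
So house 3 gets German for nationality.
So house 3 gets architect for profession.
House 4 profession: only artist fits.
Clue 5 places the soda drinker in house 4.
The only drink still possible for house 1 is wine.
So: house 1 = pickup/Australian/wine/chef, house 2 = motorcycle/Brit/juice/plumber, house 3 = truck/German/water/architect, house 4 = convertible/Dane/soda/artist.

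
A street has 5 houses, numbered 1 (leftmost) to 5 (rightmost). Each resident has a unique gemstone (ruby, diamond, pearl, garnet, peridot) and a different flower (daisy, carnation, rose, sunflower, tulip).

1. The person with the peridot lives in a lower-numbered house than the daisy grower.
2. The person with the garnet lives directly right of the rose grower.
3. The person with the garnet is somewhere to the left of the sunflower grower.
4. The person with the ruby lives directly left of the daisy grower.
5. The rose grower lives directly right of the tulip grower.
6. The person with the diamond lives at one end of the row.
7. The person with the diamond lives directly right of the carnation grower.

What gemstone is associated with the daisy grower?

By clue 7, the person with the diamond is in house 5.
By clue 7, the carnation grower is in house 4.
That leaves tulip as the flower for house 1.
From clue 3, the sunflower grower must be in house 5.
From clue 5, the rose grower must be in house 2.
That leaves daisy as the flower for house 3.
By clue 2, the person with the garnet is in house 3.
From clue 4, the person with the ruby must be in house 2.
That leaves peridot as the gemstone for house 1.
So house 4 gets pearl for gemstone.
So: house 1 = peridot/tulip, house 2 = ruby/rose, house 3 = garnet/daisy, house 4 = pearl/carnation, house 5 = diamond/sunflower.

garnet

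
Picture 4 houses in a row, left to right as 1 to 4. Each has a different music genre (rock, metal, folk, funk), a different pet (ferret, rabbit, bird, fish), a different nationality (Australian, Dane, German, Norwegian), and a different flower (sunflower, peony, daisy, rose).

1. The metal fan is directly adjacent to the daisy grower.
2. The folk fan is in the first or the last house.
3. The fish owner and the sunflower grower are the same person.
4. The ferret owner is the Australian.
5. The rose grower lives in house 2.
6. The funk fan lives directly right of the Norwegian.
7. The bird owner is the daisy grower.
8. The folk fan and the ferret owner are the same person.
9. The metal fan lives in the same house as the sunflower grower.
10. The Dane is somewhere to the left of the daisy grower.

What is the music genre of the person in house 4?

funk

Clue 5: the rose grower is in house 2.
House 2 pet: only rabbit fits.
That leaves peony as the flower for house 1.
So house 1 gets ferret for pet.
From clue 4, the Australian must be in house 1.
By clue 8, the folk fan is in house 1.
That leaves German as the nationality for house 4.
That leaves rock as the music genre for house 2.
The funk fan is narrowed to house 3 or 4; consider each.
Placing it in house 3 leads to a contradiction, so it's in house 4.
Clue 6 places the Norwegian in house 3.
House 3's music genre must be metal (nothing else left).
So house 2 gets Dane for nationality.
Clue 1: the daisy grower is in house 4.
Clue 7 places the bird owner in house 4.
Clue 9: the sunflower grower is in house 3.
House 3's pet must be fish (nothing else left).
So: house 1 = folk/ferret/Australian/peony, house 2 = rock/rabbit/Dane/rose, house 3 = metal/fish/Norwegian/sunflower, house 4 = funk/bird/German/daisy.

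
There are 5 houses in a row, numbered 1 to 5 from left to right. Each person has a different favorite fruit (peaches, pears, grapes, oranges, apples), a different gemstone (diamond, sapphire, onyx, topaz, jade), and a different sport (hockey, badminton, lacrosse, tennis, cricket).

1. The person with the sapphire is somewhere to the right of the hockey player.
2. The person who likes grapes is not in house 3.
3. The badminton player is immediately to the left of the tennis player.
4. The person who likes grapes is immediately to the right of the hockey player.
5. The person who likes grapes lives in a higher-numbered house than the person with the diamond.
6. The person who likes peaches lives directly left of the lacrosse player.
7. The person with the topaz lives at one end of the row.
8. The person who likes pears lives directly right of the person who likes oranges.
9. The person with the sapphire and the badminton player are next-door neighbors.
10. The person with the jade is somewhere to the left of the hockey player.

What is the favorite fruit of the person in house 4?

That leaves cricket as the sport for house 1.
The only sport still possible for house 2 is lacrosse.
House 5's sport must be tennis (nothing else left).
From clue 3, the badminton player must be in house 4.
Clue 6 places the person who likes peaches in house 1.
By clue 9, the person with the sapphire is in house 5.
So house 1 gets topaz for gemstone.
House 3's sport must be hockey (nothing else left).
From clue 4, the person who likes grapes must be in house 4.
By clue 10, the person with the jade is in house 2.
House 4 gemstone: only onyx fits.
Clue 8 places the person who likes pears in house 3.
Clue 8 places the person who likes oranges in house 2.
So house 5 gets apples for favorite fruit.
That leaves diamond as the gemstone for house 3.
So: house 1 = peaches/topaz/cricket, house 2 = oranges/jade/lacrosse, house 3 = pears/diamond/hockey, house 4 = grapes/onyx/badminton, house 5 = apples/sapphire/tennis.

grapes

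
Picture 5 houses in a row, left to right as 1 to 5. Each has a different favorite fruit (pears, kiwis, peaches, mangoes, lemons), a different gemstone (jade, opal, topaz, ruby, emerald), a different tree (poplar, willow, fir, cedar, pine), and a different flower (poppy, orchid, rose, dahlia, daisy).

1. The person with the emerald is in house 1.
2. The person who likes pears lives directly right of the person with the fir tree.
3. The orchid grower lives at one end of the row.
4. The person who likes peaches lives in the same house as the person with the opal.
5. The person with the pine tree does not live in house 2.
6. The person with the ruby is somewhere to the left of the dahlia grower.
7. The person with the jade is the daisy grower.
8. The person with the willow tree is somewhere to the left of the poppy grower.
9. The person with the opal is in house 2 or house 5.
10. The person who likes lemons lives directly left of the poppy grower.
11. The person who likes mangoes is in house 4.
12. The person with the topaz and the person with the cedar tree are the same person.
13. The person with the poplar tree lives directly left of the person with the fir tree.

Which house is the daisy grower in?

3

Clue 1: the person with the emerald is in house 1.
From clue 11, the person who likes mangoes must be in house 4.
The person who likes peaches is narrowed to house 2 or 5; consider each.
Placing it in house 5 leads to a contradiction, so it's in house 2.
The person with the opal is in house 2 (clue 4).
The person who likes lemons is narrowed to house 1 or 3; consider each.
Placing it in house 1 leads to a contradiction, so it's in house 3.
The poppy grower is in house 4 (clue 10).
House 1's favorite fruit must be kiwis (nothing else left).
That leaves pears as the favorite fruit for house 5.
That leaves rose as the flower for house 2.
That leaves daisy as the flower for house 3.
The only flower still possible for house 5 is dahlia.
From clue 2, the person with the fir tree must be in house 4.
Clue 7 places the person with the jade in house 3.
By clue 13, the person with the poplar tree is in house 3.
House 4 gemstone: only ruby fits.
House 5 gemstone: only topaz fits.
House 1 tree: only pine fits.
That leaves willow as the tree for house 2.
So house 5 gets cedar for tree.
The only flower still possible for house 1 is orchid.
So: house 1 = kiwis/emerald/pine/orchid, house 2 = peaches/opal/willow/rose, house 3 = lemons/jade/poplar/daisy, house 4 = mangoes/ruby/fir/poppy, house 5 = pears/topaz/cedar/dahlia.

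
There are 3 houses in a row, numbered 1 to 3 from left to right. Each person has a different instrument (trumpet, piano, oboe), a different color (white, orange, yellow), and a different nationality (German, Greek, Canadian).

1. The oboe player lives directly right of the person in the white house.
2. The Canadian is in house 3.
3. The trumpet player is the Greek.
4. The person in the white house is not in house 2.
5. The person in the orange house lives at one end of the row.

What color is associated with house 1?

white

Clue 2: the Canadian is in house 3.
Clue 4: the person in the white house is in house 1.
The only color still possible for house 2 is yellow.
The only color still possible for house 3 is orange.
Clue 1: the oboe player is in house 2.
The only instrument still possible for house 3 is piano.
By clue 3, the Greek is in house 1.
House 1 instrument: only trumpet fits.
The only nationality still possible for house 2 is German.
So: house 1 = trumpet/white/Greek, house 2 = oboe/yellow/German, house 3 = piano/orange/Canadian.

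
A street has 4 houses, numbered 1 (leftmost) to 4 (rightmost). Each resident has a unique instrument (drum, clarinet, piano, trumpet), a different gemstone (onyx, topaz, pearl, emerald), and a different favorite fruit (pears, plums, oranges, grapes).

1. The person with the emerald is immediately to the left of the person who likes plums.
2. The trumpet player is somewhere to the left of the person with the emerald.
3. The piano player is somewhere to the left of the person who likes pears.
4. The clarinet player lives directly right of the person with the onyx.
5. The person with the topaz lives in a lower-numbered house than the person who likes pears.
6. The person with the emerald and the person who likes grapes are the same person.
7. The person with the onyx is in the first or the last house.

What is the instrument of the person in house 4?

From clue 7, the person with the onyx must be in house 1.
House 4 gemstone: only pearl fits.
The only favorite fruit still possible for house 1 is oranges.
The clarinet player is in house 2 (clue 4).
That leaves trumpet as the instrument for house 1.
The only instrument still possible for house 4 is drum.
That leaves grapes as the favorite fruit for house 2.
By clue 3, the person who likes pears is in house 4.
The person with the emerald is in house 2 (clue 6).
That leaves piano as the instrument for house 3.
House 3 gemstone: only topaz fits.
House 3 favorite fruit: only plums fits.
So: house 1 = trumpet/onyx/oranges, house 2 = clarinet/emerald/grapes, house 3 = piano/topaz/plums, house 4 = drum/pearl/pears.

drum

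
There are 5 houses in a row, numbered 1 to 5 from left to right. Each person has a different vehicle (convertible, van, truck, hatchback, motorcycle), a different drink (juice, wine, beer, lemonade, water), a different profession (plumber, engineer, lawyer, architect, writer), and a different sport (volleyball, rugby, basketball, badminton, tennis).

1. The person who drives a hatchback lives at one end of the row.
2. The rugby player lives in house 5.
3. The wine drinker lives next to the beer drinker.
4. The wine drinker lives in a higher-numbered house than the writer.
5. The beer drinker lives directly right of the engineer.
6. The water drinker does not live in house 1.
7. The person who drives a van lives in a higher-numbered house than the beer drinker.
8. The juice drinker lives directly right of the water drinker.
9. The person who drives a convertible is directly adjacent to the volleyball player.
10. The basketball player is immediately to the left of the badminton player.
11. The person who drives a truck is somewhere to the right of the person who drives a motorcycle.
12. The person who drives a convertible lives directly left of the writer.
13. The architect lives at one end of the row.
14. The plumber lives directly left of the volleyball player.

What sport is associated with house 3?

From clue 2, the rugby player must be in house 5.
House 1's drink must be lemonade (nothing else left).
The person who drives a hatchback is narrowed to house 1 or 5; consider each.
Placing it in house 5 leads to a contradiction, so it's in house 1.
The only drink still possible for house 2 is water.
The juice drinker is in house 3 (clue 8).
That leaves beer as the drink for house 4.
The only drink still possible for house 5 is wine.
The engineer is in house 3 (clue 5).
Clue 7 places the person who drives a van in house 5.
That leaves writer as the profession for house 4.
From clue 12, the person who drives a convertible must be in house 3.
House 2 vehicle: only motorcycle fits.
That leaves truck as the vehicle for house 4.
The volleyball player is in house 2 (clue 9).
Clue 14: the plumber is in house 1.
House 2's profession must be lawyer (nothing else left).
That leaves architect as the profession for house 5.
By clue 10, the basketball player is in house 3.
By clue 10, the badminton player is in house 4.
That leaves tennis as the sport for house 1.
So: house 1 = hatchback/lemonade/plumber/tennis, house 2 = motorcycle/water/lawyer/volleyball, house 3 = convertible/juice/engineer/basketball, house 4 = truck/beer/writer/badminton, house 5 = van/wine/architect/rugby.

basketball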